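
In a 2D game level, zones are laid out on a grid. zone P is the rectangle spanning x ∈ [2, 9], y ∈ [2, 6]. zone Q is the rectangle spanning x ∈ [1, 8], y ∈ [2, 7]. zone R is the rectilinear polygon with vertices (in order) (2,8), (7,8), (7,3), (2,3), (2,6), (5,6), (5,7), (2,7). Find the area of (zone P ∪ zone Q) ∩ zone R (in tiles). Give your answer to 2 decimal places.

17.00

|zone P ∪ zone Q| = 39.
|(zone P ∪ zone Q) ∩ zone R| = 17.00.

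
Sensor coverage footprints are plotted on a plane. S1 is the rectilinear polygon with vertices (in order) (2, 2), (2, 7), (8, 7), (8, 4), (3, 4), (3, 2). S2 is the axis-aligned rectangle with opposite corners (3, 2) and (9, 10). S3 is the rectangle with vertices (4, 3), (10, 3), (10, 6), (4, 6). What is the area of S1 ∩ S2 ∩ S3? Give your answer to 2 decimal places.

8.00

The intersection is the polygon with vertices (8,4), (4,4), (4,6), (8,6).
By the shoelace formula its area is 8.00.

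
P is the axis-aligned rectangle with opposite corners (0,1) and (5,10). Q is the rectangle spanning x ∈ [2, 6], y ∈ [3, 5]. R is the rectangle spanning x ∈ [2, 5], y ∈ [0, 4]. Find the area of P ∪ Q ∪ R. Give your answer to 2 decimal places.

By inclusion–exclusion:
Individual areas: |P| = 45, |Q| = 8, |R| = 12.
|P∩Q|: x∈[2,5], y∈[3,5] → 3·2 = 6.
|P∩R|: x∈[2,5], y∈[1,4] → 3·3 = 9.
|Q∩R|: x∈[2,5], y∈[3,4] → 3·1 = 3.
|P∩Q∩R| = 3.
|P ∪ Q ∪ R| = 65 − 18 + 3 = 50.00.

50.00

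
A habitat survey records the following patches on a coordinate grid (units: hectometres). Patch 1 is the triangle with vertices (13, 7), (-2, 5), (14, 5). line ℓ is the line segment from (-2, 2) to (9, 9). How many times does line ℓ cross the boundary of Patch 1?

2

The segment meets the boundary at (3.964,5.795), (2.714,5).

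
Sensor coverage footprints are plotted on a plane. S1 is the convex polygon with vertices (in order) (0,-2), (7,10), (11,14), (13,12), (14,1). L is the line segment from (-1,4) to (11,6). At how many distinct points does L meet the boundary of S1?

1

The segment meets the boundary at (3.985,4.831).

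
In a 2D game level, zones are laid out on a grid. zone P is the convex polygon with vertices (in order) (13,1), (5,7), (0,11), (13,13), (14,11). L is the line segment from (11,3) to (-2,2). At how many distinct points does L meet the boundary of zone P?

1

The segment meets the boundary at (10.395,2.953).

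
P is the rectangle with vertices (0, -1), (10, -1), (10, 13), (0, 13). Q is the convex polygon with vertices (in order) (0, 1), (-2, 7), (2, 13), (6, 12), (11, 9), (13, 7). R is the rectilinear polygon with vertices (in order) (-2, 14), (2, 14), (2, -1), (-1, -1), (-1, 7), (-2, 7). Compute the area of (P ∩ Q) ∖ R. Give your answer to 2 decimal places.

63.05

|P ∩ Q| = 83.1231.
|(P ∩ Q) ∩ R| = 20.0769.
|(P ∩ Q) ∖ R| = 83.1231 − 20.0769 = 63.05.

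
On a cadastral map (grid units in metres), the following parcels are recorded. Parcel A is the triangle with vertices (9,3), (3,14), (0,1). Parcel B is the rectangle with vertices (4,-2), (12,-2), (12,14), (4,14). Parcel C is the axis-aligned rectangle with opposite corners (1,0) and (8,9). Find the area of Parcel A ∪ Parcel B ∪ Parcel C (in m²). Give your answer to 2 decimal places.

By inclusion–exclusion:
Individual areas: |Parcel A| = 55.5, |Parcel B| = 128, |Parcel C| = 63.
|Parcel A∩Parcel B| = 25.6944.
|Parcel A∩Parcel C| = 42.7139.
|Parcel B∩Parcel C|: x∈[4,8], y∈[0,9] → 4·9 = 36.
|Parcel A∩Parcel B∩Parcel C| = 21.9318.
|Parcel A ∪ Parcel B ∪ Parcel C| = 246.5 − 104.4083 + 21.9318 = 164.02.

164.02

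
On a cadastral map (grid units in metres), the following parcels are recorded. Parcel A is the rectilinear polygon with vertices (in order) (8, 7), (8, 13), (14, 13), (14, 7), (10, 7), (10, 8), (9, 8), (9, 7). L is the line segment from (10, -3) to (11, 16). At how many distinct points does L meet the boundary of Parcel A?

The segment meets the boundary at (10.842,13), (10.526,7).

2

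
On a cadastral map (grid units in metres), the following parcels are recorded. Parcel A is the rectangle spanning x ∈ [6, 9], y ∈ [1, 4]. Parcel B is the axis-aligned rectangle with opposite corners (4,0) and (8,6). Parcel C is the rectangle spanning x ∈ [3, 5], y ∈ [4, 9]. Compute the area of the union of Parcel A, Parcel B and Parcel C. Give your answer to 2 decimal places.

By inclusion–exclusion:
Individual areas: |Parcel A| = 9, |Parcel B| = 24, |Parcel C| = 10.
|Parcel A∩Parcel B|: x∈[6,8], y∈[1,4] → 2·3 = 6.
|Parcel A∩Parcel C| = 0 (no overlap).
|Parcel B∩Parcel C|: x∈[4,5], y∈[4,6] → 1·2 = 2.
|Parcel A∩Parcel B∩Parcel C| = 0.
|Parcel A ∪ Parcel B ∪ Parcel C| = 43 − 8 + 0 = 35.00.

35.00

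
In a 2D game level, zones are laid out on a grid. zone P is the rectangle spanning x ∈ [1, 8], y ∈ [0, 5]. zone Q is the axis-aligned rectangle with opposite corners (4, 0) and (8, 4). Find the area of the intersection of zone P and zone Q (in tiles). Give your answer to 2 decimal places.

|zone P∩zone Q|: x∈[4,8], y∈[0,4] → 4·4 = 16.

16.00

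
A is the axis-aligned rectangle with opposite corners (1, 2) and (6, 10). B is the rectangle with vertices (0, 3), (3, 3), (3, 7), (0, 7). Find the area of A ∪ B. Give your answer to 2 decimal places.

By inclusion–exclusion:
Individual areas: |A| = 40, |B| = 12.
|A∩B|: x∈[1,3], y∈[3,7] → 2·4 = 8.
|A ∪ B| = 52 − 8 = 44.00.

44.00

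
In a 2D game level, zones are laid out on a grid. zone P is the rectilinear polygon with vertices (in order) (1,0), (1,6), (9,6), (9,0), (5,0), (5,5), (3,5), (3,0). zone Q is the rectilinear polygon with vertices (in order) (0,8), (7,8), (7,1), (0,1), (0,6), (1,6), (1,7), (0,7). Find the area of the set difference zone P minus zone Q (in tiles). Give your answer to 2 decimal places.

16.00

|zone P| = 38, |zone P∩zone Q| = 22.
|zone P ∖ zone Q| = |zone P| − |zone P∩zone Q| = 38 − 22 = 16.00.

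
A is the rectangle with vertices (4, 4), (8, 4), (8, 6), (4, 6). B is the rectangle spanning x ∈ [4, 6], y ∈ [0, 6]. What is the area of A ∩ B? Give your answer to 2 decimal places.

|A∩B|: x∈[4,6], y∈[4,6] → 2·2 = 4.

4.00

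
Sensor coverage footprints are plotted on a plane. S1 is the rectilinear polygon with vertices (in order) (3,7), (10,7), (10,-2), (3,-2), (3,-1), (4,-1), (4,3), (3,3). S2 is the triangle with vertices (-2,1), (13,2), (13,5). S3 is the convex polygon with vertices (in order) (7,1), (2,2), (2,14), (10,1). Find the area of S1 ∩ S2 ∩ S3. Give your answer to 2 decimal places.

The intersection is the polygon with vertices (4.75,1.45), (4,1.6), (4,2.6), (8.308,3.749), (9.527,1.768).
By the shoelace formula its area is 8.21.

8.21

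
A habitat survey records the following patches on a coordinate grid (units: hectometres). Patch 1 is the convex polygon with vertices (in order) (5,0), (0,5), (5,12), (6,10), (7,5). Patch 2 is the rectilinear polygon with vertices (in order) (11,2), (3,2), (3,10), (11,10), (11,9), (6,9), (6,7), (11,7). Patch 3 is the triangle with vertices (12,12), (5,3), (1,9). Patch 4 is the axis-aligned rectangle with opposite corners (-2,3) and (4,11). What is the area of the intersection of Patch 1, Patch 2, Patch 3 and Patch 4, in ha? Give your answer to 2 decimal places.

The intersection is the polygon with vertices (3,6), (3,9.2), (3.307,9.629), (4,9.818), (4,4.5).
By the shoelace formula its area is 4.38.

4.38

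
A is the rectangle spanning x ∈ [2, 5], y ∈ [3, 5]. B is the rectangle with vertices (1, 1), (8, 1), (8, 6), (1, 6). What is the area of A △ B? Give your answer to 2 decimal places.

29.00

|A∩B|: x∈[2,5], y∈[3,5] → 3·2 = 6.
|A △ B| = |A| + |B| − 2·|A∩B| = 6 + 35 − 12 = 29.00.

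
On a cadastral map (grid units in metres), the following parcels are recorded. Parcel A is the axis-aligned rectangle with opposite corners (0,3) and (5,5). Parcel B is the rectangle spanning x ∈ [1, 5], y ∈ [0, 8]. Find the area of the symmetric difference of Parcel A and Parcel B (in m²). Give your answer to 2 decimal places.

|Parcel A∩Parcel B|: x∈[1,5], y∈[3,5] → 4·2 = 8.
|Parcel A △ Parcel B| = |Parcel A| + |Parcel B| − 2·|Parcel A∩Parcel B| = 10 + 32 − 16 = 26.00.

26.00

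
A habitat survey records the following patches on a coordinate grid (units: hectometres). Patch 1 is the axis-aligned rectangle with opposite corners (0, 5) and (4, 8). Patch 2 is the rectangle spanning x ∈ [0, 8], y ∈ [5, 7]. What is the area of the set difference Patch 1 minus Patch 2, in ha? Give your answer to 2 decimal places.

4.00

|Patch 1∩Patch 2|: x∈[0,4], y∈[5,7] → 4·2 = 8.
|Patch 1| = 12.
|Patch 1 ∖ Patch 2| = |Patch 1| − |Patch 1∩Patch 2| = 12 − 8 = 4.00.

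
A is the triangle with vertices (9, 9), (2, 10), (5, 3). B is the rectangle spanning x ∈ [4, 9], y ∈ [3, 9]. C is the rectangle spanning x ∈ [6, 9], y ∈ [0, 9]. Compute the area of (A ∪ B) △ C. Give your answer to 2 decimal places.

27.17

|A ∪ B| = 36.1667.
|(A ∪ B) ∩ C| = 18.
|(A ∪ B) △ C| = 36.1667 + 27 − 36 = 27.17.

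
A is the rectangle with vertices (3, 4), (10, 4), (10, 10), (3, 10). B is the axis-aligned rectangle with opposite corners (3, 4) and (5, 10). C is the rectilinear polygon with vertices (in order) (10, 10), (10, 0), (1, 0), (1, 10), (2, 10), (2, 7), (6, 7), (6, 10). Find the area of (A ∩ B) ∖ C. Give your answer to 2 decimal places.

6.00

|A ∩ B| = 12.
|(A ∩ B) ∩ C| = 6.
|(A ∩ B) ∖ C| = 12 − 6 = 6.00.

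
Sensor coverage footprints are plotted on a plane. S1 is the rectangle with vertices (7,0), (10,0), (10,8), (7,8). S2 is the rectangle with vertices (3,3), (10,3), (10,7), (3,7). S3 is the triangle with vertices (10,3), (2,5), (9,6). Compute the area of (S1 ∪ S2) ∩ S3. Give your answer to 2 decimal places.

10.80

The region (S1 ∪ S2) ∩ S3 is the polygon with vertices (3,5.143), (9,6), (10,3), (3,4.75).
By the shoelace formula its area is 10.80.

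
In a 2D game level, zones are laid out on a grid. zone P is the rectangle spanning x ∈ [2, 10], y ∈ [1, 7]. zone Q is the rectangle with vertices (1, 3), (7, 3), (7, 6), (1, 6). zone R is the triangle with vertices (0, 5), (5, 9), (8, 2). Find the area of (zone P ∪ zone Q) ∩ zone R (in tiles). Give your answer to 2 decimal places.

The region (zone P ∪ zone Q) ∩ zone R is the polygon with vertices (5.857,7), (8,2), (1,4.625), (1,5.8), (1.25,6), (2,6), (2,6.6), (2.5,7).
By the shoelace formula its area is 19.33.

19.33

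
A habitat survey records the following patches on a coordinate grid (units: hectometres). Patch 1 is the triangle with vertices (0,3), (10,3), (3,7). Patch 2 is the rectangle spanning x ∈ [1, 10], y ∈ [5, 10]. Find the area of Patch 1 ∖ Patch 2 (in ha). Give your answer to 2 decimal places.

|Patch 1| = 20, |Patch 1∩Patch 2| = 5.
|Patch 1 ∖ Patch 2| = |Patch 1| − |Patch 1∩Patch 2| = 20 − 5 = 15.00.

15.00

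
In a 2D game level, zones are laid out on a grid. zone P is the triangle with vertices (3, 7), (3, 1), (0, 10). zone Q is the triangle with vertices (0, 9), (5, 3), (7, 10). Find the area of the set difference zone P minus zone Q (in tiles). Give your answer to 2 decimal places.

|zone P| = 9, |zone P∩zone Q| = 3.3438.
|zone P ∖ zone Q| = |zone P| − |zone P∩zone Q| = 9 − 3.3438 = 5.66.

5.66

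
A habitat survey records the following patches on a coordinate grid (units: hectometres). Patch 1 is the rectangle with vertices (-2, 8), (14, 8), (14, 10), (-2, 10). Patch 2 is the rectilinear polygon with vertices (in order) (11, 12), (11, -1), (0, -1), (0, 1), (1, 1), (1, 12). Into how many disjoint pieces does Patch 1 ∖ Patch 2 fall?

Patch 1 ∖ Patch 2 splits into 2 disjoint pieces (area 6, area 6).

2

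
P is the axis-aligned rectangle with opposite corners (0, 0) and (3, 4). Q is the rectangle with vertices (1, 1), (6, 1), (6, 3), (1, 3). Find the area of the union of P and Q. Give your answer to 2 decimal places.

By inclusion–exclusion:
Individual areas: |P| = 12, |Q| = 10.
|P∩Q|: x∈[1,3], y∈[1,3] → 2·2 = 4.
|P ∪ Q| = 22 − 4 = 18.00.

18.00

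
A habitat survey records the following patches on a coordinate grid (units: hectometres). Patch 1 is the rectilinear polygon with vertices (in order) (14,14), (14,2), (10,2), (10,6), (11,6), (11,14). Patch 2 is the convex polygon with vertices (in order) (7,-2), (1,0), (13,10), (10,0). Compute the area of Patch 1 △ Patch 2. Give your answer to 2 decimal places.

|Patch 1| = 40, |Patch 2| = 54, |Patch 1∩Patch 2| = 8.7333.
|Patch 1 △ Patch 2| = |Patch 1| + |Patch 2| − 2·|Patch 1∩Patch 2| = 40 + 54 − 17.4667 = 76.53.

76.53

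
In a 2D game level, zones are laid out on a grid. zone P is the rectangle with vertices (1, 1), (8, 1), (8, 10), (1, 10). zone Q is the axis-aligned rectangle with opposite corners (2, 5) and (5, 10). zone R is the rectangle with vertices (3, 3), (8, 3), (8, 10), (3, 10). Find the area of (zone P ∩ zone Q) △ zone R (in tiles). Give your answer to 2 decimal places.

|zone P ∩ zone Q| = 15.
|(zone P ∩ zone Q) ∩ zone R| = 10.
|(zone P ∩ zone Q) △ zone R| = 15 + 35 − 20 = 30.00.

30.00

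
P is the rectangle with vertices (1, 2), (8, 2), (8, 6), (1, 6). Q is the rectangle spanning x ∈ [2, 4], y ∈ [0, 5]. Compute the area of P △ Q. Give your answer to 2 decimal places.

26.00

|P∩Q|: x∈[2,4], y∈[2,5] → 2·3 = 6.
|P △ Q| = |P| + |Q| − 2·|P∩Q| = 28 + 10 − 12 = 26.00.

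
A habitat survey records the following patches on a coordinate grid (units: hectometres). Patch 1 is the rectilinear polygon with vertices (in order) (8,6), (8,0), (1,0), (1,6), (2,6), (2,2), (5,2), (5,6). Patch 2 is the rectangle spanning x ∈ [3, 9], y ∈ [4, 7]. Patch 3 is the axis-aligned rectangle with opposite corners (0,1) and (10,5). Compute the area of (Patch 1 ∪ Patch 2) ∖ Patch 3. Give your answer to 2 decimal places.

|Patch 1 ∪ Patch 2| = 42.
|(Patch 1 ∪ Patch 2) ∩ Patch 3| = 22.
|(Patch 1 ∪ Patch 2) ∖ Patch 3| = 42 − 22 = 20.00.

20.00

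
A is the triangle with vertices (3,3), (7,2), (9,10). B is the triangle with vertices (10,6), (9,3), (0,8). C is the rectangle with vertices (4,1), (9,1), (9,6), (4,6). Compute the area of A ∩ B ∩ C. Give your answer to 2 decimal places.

The intersection is the polygon with vertices (4.936,5.258), (5.571,6), (8,6), (7.463,3.854).
By the shoelace formula its area is 3.99.

3.99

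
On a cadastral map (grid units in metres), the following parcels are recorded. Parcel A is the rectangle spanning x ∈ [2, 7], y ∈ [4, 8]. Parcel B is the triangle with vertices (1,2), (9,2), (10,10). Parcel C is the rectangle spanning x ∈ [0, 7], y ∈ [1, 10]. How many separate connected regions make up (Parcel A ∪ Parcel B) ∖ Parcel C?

(Parcel A ∪ Parcel B) ∖ Parcel C is a single connected region.

1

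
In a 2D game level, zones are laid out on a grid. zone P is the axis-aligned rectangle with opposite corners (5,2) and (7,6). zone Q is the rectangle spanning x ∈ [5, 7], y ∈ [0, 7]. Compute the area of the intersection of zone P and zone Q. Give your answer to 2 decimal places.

8.00

|zone P∩zone Q|: x∈[5,7], y∈[2,6] → 2·4 = 8.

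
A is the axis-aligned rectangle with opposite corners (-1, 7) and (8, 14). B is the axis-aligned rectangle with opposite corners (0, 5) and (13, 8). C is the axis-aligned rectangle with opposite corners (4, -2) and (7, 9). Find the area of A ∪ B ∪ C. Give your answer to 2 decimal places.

By inclusion–exclusion:
Individual areas: |A| = 63, |B| = 39, |C| = 33.
|A∩B|: x∈[0,8], y∈[7,8] → 8·1 = 8.
|A∩C|: x∈[4,7], y∈[7,9] → 3·2 = 6.
|B∩C|: x∈[4,7], y∈[5,8] → 3·3 = 9.
|A∩B∩C| = 3.
|A ∪ B ∪ C| = 135 − 23 + 3 = 115.00.

115.00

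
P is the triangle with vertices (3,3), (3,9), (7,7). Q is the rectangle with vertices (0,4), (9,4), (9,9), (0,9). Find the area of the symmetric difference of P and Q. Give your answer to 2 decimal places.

34.00

|P| = 12, |Q| = 45, |P∩Q| = 11.5.
|P △ Q| = |P| + |Q| − 2·|P∩Q| = 12 + 45 − 23 = 34.00.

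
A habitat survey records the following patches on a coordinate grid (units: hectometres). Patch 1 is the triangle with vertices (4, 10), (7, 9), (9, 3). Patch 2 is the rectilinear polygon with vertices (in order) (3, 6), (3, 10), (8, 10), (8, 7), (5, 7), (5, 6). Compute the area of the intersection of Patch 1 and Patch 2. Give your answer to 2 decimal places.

4.95

The intersection is the polygon with vertices (7,9), (7.667,7), (6.143,7), (4,10).
By the shoelace formula its area is 4.95.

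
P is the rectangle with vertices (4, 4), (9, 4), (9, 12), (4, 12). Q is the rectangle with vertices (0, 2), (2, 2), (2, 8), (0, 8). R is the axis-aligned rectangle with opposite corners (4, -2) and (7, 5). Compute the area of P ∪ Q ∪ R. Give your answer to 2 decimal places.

70.00

By inclusion–exclusion:
Individual areas: |P| = 40, |Q| = 12, |R| = 21.
|P∩Q| = 0 (no overlap).
|P∩R|: x∈[4,7], y∈[4,5] → 3·1 = 3.
|Q∩R| = 0 (no overlap).
|P∩Q∩R| = 0.
|P ∪ Q ∪ R| = 73 − 3 + 0 = 70.00.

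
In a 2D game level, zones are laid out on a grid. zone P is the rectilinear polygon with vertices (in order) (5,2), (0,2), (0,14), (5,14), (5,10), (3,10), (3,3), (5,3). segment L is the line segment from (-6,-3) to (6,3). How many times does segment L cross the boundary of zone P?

The segment meets the boundary at (5,2.5), (4,2).

2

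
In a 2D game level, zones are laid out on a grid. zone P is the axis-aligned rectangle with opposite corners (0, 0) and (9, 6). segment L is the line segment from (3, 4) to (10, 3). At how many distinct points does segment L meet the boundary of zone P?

The segment meets the boundary at (9,3.143).

1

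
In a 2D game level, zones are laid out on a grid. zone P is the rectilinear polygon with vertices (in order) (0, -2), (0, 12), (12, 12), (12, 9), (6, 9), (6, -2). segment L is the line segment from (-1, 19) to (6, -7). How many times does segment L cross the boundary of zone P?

2

The segment meets the boundary at (4.654,-2), (0.885,12).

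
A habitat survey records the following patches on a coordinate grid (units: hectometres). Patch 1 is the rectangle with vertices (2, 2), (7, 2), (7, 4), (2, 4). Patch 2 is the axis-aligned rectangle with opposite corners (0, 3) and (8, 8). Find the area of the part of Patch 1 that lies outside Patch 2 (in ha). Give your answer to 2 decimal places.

|Patch 1∩Patch 2|: x∈[2,7], y∈[3,4] → 5·1 = 5.
|Patch 1| = 10.
|Patch 1 ∖ Patch 2| = |Patch 1| − |Patch 1∩Patch 2| = 10 − 5 = 5.00.

5.00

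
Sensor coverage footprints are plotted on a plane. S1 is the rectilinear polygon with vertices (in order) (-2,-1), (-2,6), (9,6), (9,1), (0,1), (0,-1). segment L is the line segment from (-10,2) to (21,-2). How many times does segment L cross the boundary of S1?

The segment meets the boundary at (0,0.71), (-2,0.968).

2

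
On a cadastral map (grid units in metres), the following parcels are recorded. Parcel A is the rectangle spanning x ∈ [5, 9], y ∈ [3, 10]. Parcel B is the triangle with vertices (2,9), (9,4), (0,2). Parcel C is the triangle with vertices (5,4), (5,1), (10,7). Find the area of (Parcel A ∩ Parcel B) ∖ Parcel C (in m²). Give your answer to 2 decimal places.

3.92

|Parcel A ∩ Parcel B| = 7.4921.
|(Parcel A ∩ Parcel B) ∩ Parcel C| = 3.5759.
|(Parcel A ∩ Parcel B) ∖ Parcel C| = 7.4921 − 3.5759 = 3.92.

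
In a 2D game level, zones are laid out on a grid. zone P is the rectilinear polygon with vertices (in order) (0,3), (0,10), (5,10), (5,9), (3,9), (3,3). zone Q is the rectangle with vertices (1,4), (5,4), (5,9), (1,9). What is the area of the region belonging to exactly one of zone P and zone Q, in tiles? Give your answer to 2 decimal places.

23.00

|zone P| = 23, |zone Q| = 20, |zone P∩zone Q| = 10.
|zone P △ zone Q| = |zone P| + |zone Q| − 2·|zone P∩zone Q| = 23 + 20 − 20 = 23.00.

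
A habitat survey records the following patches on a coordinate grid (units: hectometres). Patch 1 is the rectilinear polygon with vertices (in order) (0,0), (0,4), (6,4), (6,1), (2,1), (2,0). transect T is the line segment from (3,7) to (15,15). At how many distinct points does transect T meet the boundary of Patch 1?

The segment lies entirely outside Patch 1 and never meets its boundary.

0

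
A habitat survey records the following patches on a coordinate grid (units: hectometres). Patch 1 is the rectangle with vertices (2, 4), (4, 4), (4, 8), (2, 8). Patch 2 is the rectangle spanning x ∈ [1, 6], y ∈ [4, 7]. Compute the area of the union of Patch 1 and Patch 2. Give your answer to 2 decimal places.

By inclusion–exclusion:
Individual areas: |Patch 1| = 8, |Patch 2| = 15.
|Patch 1∩Patch 2|: x∈[2,4], y∈[4,7] → 2·3 = 6.
|Patch 1 ∪ Patch 2| = 23 − 6 = 17.00.

17.00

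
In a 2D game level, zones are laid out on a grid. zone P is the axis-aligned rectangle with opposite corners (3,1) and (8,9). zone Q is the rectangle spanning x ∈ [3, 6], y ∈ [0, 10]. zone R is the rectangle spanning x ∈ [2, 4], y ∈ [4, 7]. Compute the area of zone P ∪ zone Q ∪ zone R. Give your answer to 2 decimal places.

By inclusion–exclusion:
Individual areas: |zone P| = 40, |zone Q| = 30, |zone R| = 6.
|zone P∩zone Q|: x∈[3,6], y∈[1,9] → 3·8 = 24.
|zone P∩zone R|: x∈[3,4], y∈[4,7] → 1·3 = 3.
|zone Q∩zone R|: x∈[3,4], y∈[4,7] → 1·3 = 3.
|zone P∩zone Q∩zone R| = 3.
|zone P ∪ zone Q ∪ zone R| = 76 − 30 + 3 = 49.00.

49.00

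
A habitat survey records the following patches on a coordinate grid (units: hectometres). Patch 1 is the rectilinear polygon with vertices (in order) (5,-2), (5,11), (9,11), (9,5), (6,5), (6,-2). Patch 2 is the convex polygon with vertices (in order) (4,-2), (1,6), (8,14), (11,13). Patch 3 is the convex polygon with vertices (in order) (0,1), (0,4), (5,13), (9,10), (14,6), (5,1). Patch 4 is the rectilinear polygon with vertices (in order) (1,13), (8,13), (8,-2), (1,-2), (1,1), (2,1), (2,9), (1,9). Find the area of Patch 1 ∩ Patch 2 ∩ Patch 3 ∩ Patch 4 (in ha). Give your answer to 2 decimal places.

20.86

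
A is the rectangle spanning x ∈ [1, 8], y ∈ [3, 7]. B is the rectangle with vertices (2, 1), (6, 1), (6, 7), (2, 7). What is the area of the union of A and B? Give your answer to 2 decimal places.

By inclusion–exclusion:
Individual areas: |A| = 28, |B| = 24.
|A∩B|: x∈[2,6], y∈[3,7] → 4·4 = 16.
|A ∪ B| = 52 − 16 = 36.00.

36.00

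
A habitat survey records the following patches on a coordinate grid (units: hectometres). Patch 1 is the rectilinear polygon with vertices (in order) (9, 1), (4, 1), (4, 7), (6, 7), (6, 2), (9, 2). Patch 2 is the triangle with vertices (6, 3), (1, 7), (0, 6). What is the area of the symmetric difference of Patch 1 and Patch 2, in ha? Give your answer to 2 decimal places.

|Patch 1| = 15, |Patch 2| = 4.5, |Patch 1∩Patch 2| = 0.6.
|Patch 1 △ Patch 2| = |Patch 1| + |Patch 2| − 2·|Patch 1∩Patch 2| = 15 + 4.5 − 1.2 = 18.30.

18.30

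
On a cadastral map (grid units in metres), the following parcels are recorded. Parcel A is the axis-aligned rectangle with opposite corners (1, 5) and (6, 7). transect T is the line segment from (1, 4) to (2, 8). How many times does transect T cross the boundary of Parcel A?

The segment meets the boundary at (1.75,7), (1.25,5).

2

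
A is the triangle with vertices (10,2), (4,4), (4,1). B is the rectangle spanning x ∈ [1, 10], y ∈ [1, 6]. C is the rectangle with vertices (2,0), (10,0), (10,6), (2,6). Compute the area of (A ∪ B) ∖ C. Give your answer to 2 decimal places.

|A ∪ B| = 45.
|(A ∪ B) ∩ C| = 40.
|(A ∪ B) ∖ C| = 45 − 40 = 5.00.

5.00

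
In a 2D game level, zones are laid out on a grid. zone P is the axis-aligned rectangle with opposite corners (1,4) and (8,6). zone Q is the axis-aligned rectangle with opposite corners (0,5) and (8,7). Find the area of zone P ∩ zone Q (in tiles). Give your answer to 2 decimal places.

|zone P∩zone Q|: x∈[1,8], y∈[5,6] → 7·1 = 7.

7.00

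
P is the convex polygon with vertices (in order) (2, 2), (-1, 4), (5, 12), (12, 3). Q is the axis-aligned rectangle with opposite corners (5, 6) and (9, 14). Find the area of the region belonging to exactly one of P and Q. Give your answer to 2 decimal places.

|P| = 66.5, |Q| = 32, |P∩Q| = 13.7143.
|P △ Q| = |P| + |Q| − 2·|P∩Q| = 66.5 + 32 − 27.4286 = 71.07.

71.07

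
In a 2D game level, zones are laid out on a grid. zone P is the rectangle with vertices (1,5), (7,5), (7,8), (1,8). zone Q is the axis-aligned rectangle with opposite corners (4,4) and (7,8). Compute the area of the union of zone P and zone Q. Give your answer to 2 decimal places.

By inclusion–exclusion:
Individual areas: |zone P| = 18, |zone Q| = 12.
|zone P∩zone Q|: x∈[4,7], y∈[5,8] → 3·3 = 9.
|zone P ∪ zone Q| = 30 − 9 = 21.00.

21.00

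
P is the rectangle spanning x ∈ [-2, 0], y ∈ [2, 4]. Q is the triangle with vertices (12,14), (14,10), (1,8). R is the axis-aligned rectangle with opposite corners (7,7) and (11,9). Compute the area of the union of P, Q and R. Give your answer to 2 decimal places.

39.98

By inclusion–exclusion:
Individual areas: |P| = 4, |Q| = 28, |R| = 8.
|P∩Q| = 0.
|P∩R| = 0 (no overlap).
|Q∩R| = 0.0192.
|P∩Q∩R| = 0.
|P ∪ Q ∪ R| = 40 − 0.0192 + 0 = 39.98.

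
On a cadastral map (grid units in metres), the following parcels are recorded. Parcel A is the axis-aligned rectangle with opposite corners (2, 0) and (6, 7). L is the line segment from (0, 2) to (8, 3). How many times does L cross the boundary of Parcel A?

The segment meets the boundary at (6,2.75), (2,2.25).

2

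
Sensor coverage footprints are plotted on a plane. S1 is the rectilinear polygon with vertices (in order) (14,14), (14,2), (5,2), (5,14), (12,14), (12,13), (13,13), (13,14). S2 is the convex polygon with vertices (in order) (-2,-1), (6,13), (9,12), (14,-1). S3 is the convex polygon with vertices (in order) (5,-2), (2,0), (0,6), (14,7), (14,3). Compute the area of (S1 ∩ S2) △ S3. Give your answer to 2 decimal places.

|S1 ∩ S2| = 60.8558.
|(S1 ∩ S2) ∩ S3| = 31.7637.
|(S1 ∩ S2) △ S3| = 60.8558 + 83.5 − 63.5275 = 80.83.

80.83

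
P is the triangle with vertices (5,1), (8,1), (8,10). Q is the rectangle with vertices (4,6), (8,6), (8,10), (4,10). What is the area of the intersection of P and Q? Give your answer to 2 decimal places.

The intersection is the polygon with vertices (8,6), (6.667,6), (8,10).
By the shoelace formula its area is 2.67.

2.67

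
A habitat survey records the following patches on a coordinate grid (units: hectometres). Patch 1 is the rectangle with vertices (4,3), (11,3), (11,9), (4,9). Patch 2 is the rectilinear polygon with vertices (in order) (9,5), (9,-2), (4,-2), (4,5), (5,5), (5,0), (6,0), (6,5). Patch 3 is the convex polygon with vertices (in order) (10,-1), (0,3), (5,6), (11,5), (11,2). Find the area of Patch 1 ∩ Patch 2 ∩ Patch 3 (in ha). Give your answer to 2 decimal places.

8.00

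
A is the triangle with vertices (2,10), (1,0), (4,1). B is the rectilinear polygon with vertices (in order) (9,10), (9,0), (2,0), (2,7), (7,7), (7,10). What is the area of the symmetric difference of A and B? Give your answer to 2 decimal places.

|A| = 14.5, |B| = 55, |A∩B| = 8.6667.
|A △ B| = |A| + |B| − 2·|A∩B| = 14.5 + 55 − 17.3333 = 52.17.

52.17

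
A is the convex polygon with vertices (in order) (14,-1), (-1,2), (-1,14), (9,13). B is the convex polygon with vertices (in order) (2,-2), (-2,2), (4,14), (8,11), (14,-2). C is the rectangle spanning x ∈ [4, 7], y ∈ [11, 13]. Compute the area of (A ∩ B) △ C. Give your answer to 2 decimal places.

|A ∩ B| = 114.5024.
|(A ∩ B) ∩ C| = 4.9583.
|(A ∩ B) △ C| = 114.5024 + 6 − 9.9167 = 110.59.

110.59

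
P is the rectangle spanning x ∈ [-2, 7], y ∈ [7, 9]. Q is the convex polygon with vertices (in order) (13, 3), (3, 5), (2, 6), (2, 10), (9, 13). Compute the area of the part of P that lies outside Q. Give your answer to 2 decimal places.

8.00

|P| = 18, |P∩Q| = 10.
|P ∖ Q| = |P| − |P∩Q| = 18 − 10 = 8.00.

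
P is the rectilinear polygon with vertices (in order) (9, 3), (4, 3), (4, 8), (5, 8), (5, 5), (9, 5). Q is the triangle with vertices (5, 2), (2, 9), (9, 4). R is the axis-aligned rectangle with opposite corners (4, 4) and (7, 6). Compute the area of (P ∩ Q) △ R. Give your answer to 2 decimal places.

8.18

|P ∩ Q| = 10.1333.
|(P ∩ Q) ∩ R| = 3.9762.
|(P ∩ Q) △ R| = 10.1333 + 6 − 7.9524 = 8.18.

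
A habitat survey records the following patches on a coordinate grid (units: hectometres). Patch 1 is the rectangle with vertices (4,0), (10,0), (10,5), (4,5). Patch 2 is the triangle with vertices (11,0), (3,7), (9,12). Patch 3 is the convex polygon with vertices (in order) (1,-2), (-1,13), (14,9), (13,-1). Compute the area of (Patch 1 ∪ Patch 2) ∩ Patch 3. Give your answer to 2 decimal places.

|Patch 1 ∪ Patch 2| = 61.2768.
|(Patch 1 ∪ Patch 2) ∩ Patch 3| = 59.77.

59.77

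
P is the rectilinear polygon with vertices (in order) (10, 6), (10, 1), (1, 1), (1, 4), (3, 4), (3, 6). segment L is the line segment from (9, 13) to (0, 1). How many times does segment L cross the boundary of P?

4

The segment meets the boundary at (1,2.333), (2.25,4), (3,5), (3.75,6).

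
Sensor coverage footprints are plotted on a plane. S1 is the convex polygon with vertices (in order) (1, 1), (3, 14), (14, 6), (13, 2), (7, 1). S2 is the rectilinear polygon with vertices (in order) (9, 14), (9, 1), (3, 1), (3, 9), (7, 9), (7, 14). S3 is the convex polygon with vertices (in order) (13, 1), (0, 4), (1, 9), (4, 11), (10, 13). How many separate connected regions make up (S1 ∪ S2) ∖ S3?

4

(S1 ∪ S2) ∖ S3 splits into 4 disjoint pieces (area 6.5571, area 3.3333, area 7.255, area 14.6371).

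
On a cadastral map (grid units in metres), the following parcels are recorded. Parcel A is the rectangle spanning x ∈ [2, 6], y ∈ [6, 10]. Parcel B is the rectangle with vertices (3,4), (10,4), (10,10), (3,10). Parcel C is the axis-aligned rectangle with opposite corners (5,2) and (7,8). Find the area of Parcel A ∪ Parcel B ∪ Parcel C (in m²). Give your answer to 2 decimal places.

By inclusion–exclusion:
Individual areas: |Parcel A| = 16, |Parcel B| = 42, |Parcel C| = 12.
|Parcel A∩Parcel B|: x∈[3,6], y∈[6,10] → 3·4 = 12.
|Parcel A∩Parcel C|: x∈[5,6], y∈[6,8] → 1·2 = 2.
|Parcel B∩Parcel C|: x∈[5,7], y∈[4,8] → 2·4 = 8.
|Parcel A∩Parcel B∩Parcel C| = 2.
|Parcel A ∪ Parcel B ∪ Parcel C| = 70 − 22 + 2 = 50.00.

50.00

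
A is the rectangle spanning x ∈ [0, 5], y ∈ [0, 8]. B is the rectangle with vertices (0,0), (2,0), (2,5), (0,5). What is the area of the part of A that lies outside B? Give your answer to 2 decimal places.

|A∩B|: x∈[0,2], y∈[0,5] → 2·5 = 10.
|A| = 40.
|A ∖ B| = |A| − |A∩B| = 40 − 10 = 30.00.

30.00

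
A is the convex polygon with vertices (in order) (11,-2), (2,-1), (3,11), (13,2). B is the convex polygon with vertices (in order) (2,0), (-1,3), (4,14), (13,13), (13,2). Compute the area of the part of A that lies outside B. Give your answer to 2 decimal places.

24.46

|A| = 83.5, |A∩B| = 59.0423.
|A ∖ B| = |A| − |A∩B| = 83.5 − 59.0423 = 24.46.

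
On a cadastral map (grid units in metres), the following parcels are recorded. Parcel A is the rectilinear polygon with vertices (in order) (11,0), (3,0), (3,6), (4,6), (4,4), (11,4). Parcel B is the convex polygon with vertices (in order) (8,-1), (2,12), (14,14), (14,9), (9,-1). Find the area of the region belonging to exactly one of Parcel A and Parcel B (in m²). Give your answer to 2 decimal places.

|Parcel A| = 34, |Parcel B| = 104, |Parcel A∩Parcel B| = 15.2885.
|Parcel A △ Parcel B| = |Parcel A| + |Parcel B| − 2·|Parcel A∩Parcel B| = 34 + 104 − 30.5769 = 107.42.

107.42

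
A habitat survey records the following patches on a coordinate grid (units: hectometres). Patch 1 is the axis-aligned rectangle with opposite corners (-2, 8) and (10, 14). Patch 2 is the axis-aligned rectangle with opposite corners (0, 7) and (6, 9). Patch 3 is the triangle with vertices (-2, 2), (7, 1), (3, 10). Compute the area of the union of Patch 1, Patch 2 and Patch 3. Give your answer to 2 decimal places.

By inclusion–exclusion:
Individual areas: |Patch 1| = 72, |Patch 2| = 12, |Patch 3| = 38.5.
|Patch 1∩Patch 2|: x∈[0,6], y∈[8,9] → 6·1 = 6.
|Patch 1∩Patch 3| = 2.1389.
|Patch 2∩Patch 3| = 4.2778.
|Patch 1∩Patch 2∩Patch 3| = 1.6042.
|Patch 1 ∪ Patch 2 ∪ Patch 3| = 122.5 − 12.4167 + 1.6042 = 111.69.

111.69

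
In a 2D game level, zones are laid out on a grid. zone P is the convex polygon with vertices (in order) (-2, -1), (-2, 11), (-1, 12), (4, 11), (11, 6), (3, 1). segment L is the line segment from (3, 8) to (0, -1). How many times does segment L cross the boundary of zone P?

1

The segment meets the boundary at (0.308,-0.077).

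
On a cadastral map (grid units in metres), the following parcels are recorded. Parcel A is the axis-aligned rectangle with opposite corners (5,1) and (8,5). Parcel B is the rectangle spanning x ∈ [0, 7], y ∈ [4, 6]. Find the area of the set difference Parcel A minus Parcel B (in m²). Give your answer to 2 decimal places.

|Parcel A∩Parcel B|: x∈[5,7], y∈[4,5] → 2·1 = 2.
|Parcel A| = 12.
|Parcel A ∖ Parcel B| = |Parcel A| − |Parcel A∩Parcel B| = 12 − 2 = 10.00.

10.00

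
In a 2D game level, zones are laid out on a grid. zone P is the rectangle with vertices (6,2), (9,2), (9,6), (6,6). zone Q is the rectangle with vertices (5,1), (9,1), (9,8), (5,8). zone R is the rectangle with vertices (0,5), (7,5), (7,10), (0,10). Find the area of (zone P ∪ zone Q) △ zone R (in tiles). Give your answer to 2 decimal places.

51.00

|zone P ∪ zone Q| = 28.
|(zone P ∪ zone Q) ∩ zone R| = 6.
|(zone P ∪ zone Q) △ zone R| = 28 + 35 − 12 = 51.00.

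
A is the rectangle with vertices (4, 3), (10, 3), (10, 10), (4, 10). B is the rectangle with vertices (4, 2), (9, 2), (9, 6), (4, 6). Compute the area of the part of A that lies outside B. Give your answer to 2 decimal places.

27.00

|A∩B|: x∈[4,9], y∈[3,6] → 5·3 = 15.
|A| = 42.
|A ∖ B| = |A| − |A∩B| = 42 − 15 = 27.00.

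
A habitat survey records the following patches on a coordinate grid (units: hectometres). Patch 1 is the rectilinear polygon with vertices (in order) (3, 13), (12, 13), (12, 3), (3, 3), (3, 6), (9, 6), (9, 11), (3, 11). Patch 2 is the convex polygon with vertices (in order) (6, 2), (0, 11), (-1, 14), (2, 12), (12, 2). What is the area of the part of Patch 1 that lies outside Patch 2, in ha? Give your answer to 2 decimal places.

|Patch 1| = 60, |Patch 1∩Patch 2| = 15.5.
|Patch 1 ∖ Patch 2| = |Patch 1| − |Patch 1∩Patch 2| = 60 − 15.5 = 44.50.

44.50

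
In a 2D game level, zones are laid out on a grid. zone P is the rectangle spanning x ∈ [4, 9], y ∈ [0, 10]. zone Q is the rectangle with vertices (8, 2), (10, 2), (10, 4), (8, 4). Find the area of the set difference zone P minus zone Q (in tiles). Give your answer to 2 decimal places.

|zone P∩zone Q|: x∈[8,9], y∈[2,4] → 1·2 = 2.
|zone P| = 50.
|zone P ∖ zone Q| = |zone P| − |zone P∩zone Q| = 50 − 2 = 48.00.

48.00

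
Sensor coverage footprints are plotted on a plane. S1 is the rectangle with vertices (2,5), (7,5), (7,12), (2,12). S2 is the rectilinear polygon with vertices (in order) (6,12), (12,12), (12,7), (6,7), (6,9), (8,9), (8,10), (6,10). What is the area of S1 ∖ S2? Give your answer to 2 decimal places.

|S1| = 35, |S1∩S2| = 4.
|S1 ∖ S2| = |S1| − |S1∩S2| = 35 − 4 = 31.00.

31.00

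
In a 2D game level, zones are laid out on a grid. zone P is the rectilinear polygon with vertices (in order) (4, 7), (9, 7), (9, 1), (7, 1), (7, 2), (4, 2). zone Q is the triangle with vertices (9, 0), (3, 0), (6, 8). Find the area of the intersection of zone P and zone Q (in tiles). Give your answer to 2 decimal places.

The intersection is the polygon with vertices (6.375,7), (8.625,1), (7,1), (7,2), (4,2), (4,2.667), (5.625,7).
By the shoelace formula its area is 14.48.

14.48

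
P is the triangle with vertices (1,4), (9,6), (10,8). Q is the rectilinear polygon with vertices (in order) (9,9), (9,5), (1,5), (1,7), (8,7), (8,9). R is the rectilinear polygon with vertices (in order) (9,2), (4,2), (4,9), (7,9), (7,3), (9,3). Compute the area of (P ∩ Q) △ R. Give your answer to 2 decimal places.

|P ∩ Q| = 5.3333.
|(P ∩ Q) ∩ R| = 2.5.
|(P ∩ Q) △ R| = 5.3333 + 23 − 5 = 23.33.

23.33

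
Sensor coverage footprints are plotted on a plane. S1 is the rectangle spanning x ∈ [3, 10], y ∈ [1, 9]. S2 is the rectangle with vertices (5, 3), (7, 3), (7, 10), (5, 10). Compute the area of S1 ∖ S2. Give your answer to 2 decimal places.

|S1∩S2|: x∈[5,7], y∈[3,9] → 2·6 = 12.
|S1| = 56.
|S1 ∖ S2| = |S1| − |S1∩S2| = 56 − 12 = 44.00.

44.00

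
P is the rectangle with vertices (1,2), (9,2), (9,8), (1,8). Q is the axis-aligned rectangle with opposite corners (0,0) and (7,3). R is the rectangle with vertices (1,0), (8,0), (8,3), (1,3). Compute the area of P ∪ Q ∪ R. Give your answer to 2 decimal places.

65.00

By inclusion–exclusion:
Individual areas: |P| = 48, |Q| = 21, |R| = 21.
|P∩Q|: x∈[1,7], y∈[2,3] → 6·1 = 6.
|P∩R|: x∈[1,8], y∈[2,3] → 7·1 = 7.
|Q∩R|: x∈[1,7], y∈[0,3] → 6·3 = 18.
|P∩Q∩R| = 6.
|P ∪ Q ∪ R| = 90 − 31 + 6 = 65.00.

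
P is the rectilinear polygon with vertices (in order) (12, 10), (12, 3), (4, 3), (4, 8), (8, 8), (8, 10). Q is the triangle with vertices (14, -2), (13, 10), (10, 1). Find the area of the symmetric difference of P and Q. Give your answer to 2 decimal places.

|P| = 48, |Q| = 22.5, |P∩Q| = 2.6667.
|P △ Q| = |P| + |Q| − 2·|P∩Q| = 48 + 22.5 − 5.3333 = 65.17.

65.17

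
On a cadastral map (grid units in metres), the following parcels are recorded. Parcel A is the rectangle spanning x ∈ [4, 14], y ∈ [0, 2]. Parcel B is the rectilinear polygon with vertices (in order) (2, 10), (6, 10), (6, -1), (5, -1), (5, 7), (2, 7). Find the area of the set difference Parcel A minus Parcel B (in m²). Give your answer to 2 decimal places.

18.00

|Parcel A| = 20, |Parcel A∩Parcel B| = 2.
|Parcel A ∖ Parcel B| = |Parcel A| − |Parcel A∩Parcel B| = 20 − 2 = 18.00.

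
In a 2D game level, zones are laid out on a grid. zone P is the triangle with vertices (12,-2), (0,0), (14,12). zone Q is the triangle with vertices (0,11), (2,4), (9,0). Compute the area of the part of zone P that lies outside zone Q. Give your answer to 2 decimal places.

|zone P| = 86, |zone P∩zone Q| = 6.5189.
|zone P ∖ zone Q| = |zone P| − |zone P∩zone Q| = 86 − 6.5189 = 79.48.

79.48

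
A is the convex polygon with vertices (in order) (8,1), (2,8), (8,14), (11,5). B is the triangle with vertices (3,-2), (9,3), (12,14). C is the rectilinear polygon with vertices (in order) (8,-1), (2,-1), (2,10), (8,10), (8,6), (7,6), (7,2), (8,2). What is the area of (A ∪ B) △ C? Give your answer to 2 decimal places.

65.15

|A ∪ B| = 69.0267.
|(A ∪ B) ∩ C| = 32.9382.
|(A ∪ B) △ C| = 69.0267 + 62 − 65.8764 = 65.15.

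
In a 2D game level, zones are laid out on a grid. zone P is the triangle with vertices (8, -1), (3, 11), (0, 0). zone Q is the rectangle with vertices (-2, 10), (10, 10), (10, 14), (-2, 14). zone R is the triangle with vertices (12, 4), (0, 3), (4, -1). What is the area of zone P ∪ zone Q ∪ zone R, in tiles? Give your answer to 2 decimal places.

101.44

By inclusion–exclusion:
Individual areas: |zone P| = 45.5, |zone Q| = 48, |zone R| = 26.
|zone P∩zone Q| = 0.3447.
|zone P∩zone R| = 17.7139.
|zone Q∩zone R| = 0.
|zone P∩zone Q∩zone R| = 0.
|zone P ∪ zone Q ∪ zone R| = 119.5 − 18.0586 + 0 = 101.44.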